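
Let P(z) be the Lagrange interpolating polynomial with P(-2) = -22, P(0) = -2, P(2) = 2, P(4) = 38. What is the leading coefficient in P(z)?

1

The leading coefficient equals the top divided difference P[-2,0,2,4].
P[-2,0] = (-2 - (-22)) / (0 - (-2)) = 10
P[0,2] = (2 - (-2)) / (2 - 0) = 2
P[2,4] = (38 - 2) / (4 - 2) = 18
P[-2,0,2] = (2 - 10) / (2 - (-2)) = -2
P[0,2,4] = (18 - 2) / (4 - 0) = 4
P[-2,0,2,4] = (4 - (-2)) / (4 - (-2)) = 1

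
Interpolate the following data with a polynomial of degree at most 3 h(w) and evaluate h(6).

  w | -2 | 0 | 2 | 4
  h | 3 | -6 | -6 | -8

-23

Using Newton's divided-difference form:
h[-2,0] = (-6 - 3) / (0 - (-2)) = -9/2
h[0,2] = (-6 - (-6)) / (2 - 0) = 0
h[2,4] = (-8 - (-6)) / (4 - 2) = -1
h[-2,0,2] = (0 - (-9/2)) / (2 - (-2)) = 9/8
h[0,2,4] = (-1 - 0) / (4 - 0) = -1/4
h[-2,0,2,4] = (-1/4 - 9/8) / (4 - (-2)) = -11/48
h(6) = 3 + (-9/2)·(8) + (9/8)·(8)·(6) + (-11/48)·(8)·(6)·(4) = -23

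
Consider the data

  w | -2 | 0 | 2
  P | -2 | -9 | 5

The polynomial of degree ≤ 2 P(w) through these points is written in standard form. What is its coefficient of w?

L_0(w) = w(w - 2) / [8] = (1/8)w^2 - (1/4)w
L_1(w) = (w + 2)(w - 2) / [-4] = -(1/4)w^2 + 1
L_2(w) = (w + 2)w / [8] = (1/8)w^2 + (1/4)w
P(w) = (-2)·L_0 + (-9)·L_1 + 5·L_2
Only the coefficient of w is needed; take it from each L_i and combine:
(-2)·(-1/4) + (-9)·(0) + 5·(1/4) = 7/4

7/4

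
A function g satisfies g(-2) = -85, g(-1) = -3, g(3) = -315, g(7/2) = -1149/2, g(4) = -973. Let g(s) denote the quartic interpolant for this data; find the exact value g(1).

-7

L_0(1) = (2)·(-2)·(-5/2)·(-3)/[(-1)·(-5)·(-11/2)·(-6)] = -2/11
L_1(1) = (3)·(-2)·(-5/2)·(-3)/[(1)·(-4)·(-9/2)·(-5)] = 1/2
L_2(1) = (3)·(2)·(-5/2)·(-3)/[(5)·(4)·(-1/2)·(-1)] = 9/2
L_3(1) = (3)·(2)·(-2)·(-3)/[(11/2)·(9/2)·(1/2)·(-1/2)] = -64/11
L_4(1) = (3)·(2)·(-2)·(-5/2)/[(6)·(5)·(1)·(1/2)] = 2
Sum: (-85)·(-2/11) + (-3)·(1/2) + (-315)·(9/2) + (-1149/2)·(-64/11) + (-973)·(2) = -7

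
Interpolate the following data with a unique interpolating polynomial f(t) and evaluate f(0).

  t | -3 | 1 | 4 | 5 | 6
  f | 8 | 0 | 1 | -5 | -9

Evaluate each Lagrange basis at t = 0:
L_0(0) = (-1)·(-4)·(-5)·(-6)/[(-4)·(-7)·(-8)·(-9)] = 5/84
L_1(0) = (3)·(-4)·(-5)·(-6)/[(4)·(-3)·(-4)·(-5)] = 3/2
L_2(0) = (3)·(-1)·(-5)·(-6)/[(7)·(3)·(-1)·(-2)] = -15/7
L_3(0) = (3)·(-1)·(-4)·(-6)/[(8)·(4)·(1)·(-1)] = 9/4
L_4(0) = (3)·(-1)·(-4)·(-5)/[(9)·(5)·(2)·(1)] = -2/3
Sum: 8·(5/84) + 0 + 1·(-15/7) + (-5)·(9/4) + (-9)·(-2/3) = -83/12

-83/12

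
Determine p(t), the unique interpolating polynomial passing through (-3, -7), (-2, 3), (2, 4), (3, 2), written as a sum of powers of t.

p(t) = (1/4)t^3 - (6/5)t^2 - (3/4)t + 83/10

Build the Lagrange basis polynomials:
L_0(t) = (t + 2)(t - 2)(t - 3) / [-30] = -(1/30)t^3 + (1/10)t^2 + (2/15)t - 2/5
L_1(t) = (t + 3)(t - 2)(t - 3) / [20] = (1/20)t^3 - (1/10)t^2 - (9/20)t + 9/10
L_2(t) = (t + 3)(t + 2)(t - 3) / [-20] = -(1/20)t^3 - (1/10)t^2 + (9/20)t + 9/10
L_3(t) = (t + 3)(t + 2)(t - 2) / [30] = (1/30)t^3 + (1/10)t^2 - (2/15)t - 2/5
p(t) = (-7)·L_0 + 3·L_1 + 4·L_2 + 2·L_3
  (-7)·L_0(t) = (7/30)t^3 - (7/10)t^2 - (14/15)t + 14/5
  3·L_1(t) = (3/20)t^3 - (3/10)t^2 - (27/20)t + 27/10
  4·L_2(t) = -(1/5)t^3 - (2/5)t^2 + (9/5)t + 18/5
  2·L_3(t) = (1/15)t^3 + (1/5)t^2 - (4/15)t - 4/5
Adding term by term: (1/4)t^3 - (6/5)t^2 - (3/4)t + 83/10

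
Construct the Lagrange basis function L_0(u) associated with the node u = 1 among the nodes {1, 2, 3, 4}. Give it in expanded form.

L_0(u) = (u - 2)(u - 3)(u - 4) / [(-1)·(-2)·(-3)]
       = (u^3 - 9u^2 + 26u - 24) / (-6)

L_0(u) = -(1/6)u^3 + (3/2)u^2 - (13/3)u + 4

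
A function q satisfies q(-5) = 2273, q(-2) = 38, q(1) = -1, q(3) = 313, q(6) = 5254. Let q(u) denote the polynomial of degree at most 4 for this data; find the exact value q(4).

L_0(4) = (6)·(3)·(1)·(-2)/[(-3)·(-6)·(-8)·(-11)] = -1/44
L_1(4) = (9)·(3)·(1)·(-2)/[(3)·(-3)·(-5)·(-8)] = 3/20
L_2(4) = (9)·(6)·(1)·(-2)/[(6)·(3)·(-2)·(-5)] = -3/5
L_3(4) = (9)·(6)·(3)·(-2)/[(8)·(5)·(2)·(-3)] = 27/20
L_4(4) = (9)·(6)·(3)·(1)/[(11)·(8)·(5)·(3)] = 27/220
Sum: 2273·(-1/44) + 38·(3/20) + (-1)·(-3/5) + 313·(27/20) + 5254·(27/220) = 1022

1022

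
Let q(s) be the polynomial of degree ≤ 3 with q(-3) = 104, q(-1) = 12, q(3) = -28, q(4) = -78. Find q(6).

Evaluate each Lagrange basis at s = 6:
L_0(6) = (7)·(3)·(2)/[(-2)·(-6)·(-7)] = -1/2
L_1(6) = (9)·(3)·(2)/[(2)·(-4)·(-5)] = 27/20
L_2(6) = (9)·(7)·(2)/[(6)·(4)·(-1)] = -21/4
L_3(6) = (9)·(7)·(3)/[(7)·(5)·(1)] = 27/5
Sum: 104·(-1/2) + 12·(27/20) + (-28)·(-21/4) + (-78)·(27/5) = -310

-310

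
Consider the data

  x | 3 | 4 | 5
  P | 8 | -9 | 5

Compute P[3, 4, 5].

31/2

P[3,4] = (-9 - 8) / (4 - 3) = -17
P[4,5] = (5 - (-9)) / (5 - 4) = 14
P[3,4,5] = (14 - (-17)) / (5 - 3) = 31/2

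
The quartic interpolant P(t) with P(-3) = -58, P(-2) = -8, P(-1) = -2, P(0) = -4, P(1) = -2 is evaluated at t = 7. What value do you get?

Using Newton's divided-difference form:
P[-3,-2] = (-8 - (-58)) / (-2 - (-3)) = 50
P[-2,-1] = (-2 - (-8)) / (-1 - (-2)) = 6
P[-1,0] = (-4 - (-2)) / (0 - (-1)) = -2
P[0,1] = (-2 - (-4)) / (1 - 0) = 2
P[-3,-2,-1] = (6 - 50) / (-1 - (-3)) = -22
P[-2,-1,0] = (-2 - 6) / (0 - (-2)) = -4
P[-1,0,1] = (2 - (-2)) / (1 - (-1)) = 2
P[-3,-2,-1,0] = (-4 - (-22)) / (0 - (-3)) = 6
P[-2,-1,0,1] = (2 - (-4)) / (1 - (-2)) = 2
P[-3,-2,-1,0,1] = (2 - 6) / (1 - (-3)) = -1
P(7) = -58 + 50·(10) + (-22)·(10)·(9) + 6·(10)·(9)·(8) + (-1)·(10)·(9)·(8)·(7) = -2258

-2258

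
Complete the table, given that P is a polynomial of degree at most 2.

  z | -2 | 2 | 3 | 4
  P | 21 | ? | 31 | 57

The 3 known values determine P uniquely (degree ≤ 2).
L_0(2) = (-1)·(-2)/[(-5)·(-6)] = 1/15
L_1(2) = (4)·(-2)/[(5)·(-1)] = 8/5
L_2(2) = (4)·(-1)/[(6)·(1)] = -2/3
Sum: 21·(1/15) + 31·(8/5) + 57·(-2/3) = 13

13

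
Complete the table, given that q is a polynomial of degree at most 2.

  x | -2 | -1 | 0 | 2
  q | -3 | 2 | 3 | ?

The 3 known values determine q uniquely (degree ≤ 2).
Evaluate each Lagrange basis at x = 2:
L_0(2) = (3)·(2)/[(-1)·(-2)] = 3
L_1(2) = (4)·(2)/[(1)·(-1)] = -8
L_2(2) = (4)·(3)/[(2)·(1)] = 6
Sum: (-3)·(3) + 2·(-8) + 3·(6) = -7

-7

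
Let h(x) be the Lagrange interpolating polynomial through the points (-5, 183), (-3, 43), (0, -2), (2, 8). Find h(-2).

12

Evaluate each Lagrange basis at x = -2:
L_0(-2) = (1)·(-2)·(-4)/[(-2)·(-5)·(-7)] = -4/35
L_1(-2) = (3)·(-2)·(-4)/[(2)·(-3)·(-5)] = 4/5
L_2(-2) = (3)·(1)·(-4)/[(5)·(3)·(-2)] = 2/5
L_3(-2) = (3)·(1)·(-2)/[(7)·(5)·(2)] = -3/35
Sum: 183·(-4/35) + 43·(4/5) + (-2)·(2/5) + 8·(-3/35) = 12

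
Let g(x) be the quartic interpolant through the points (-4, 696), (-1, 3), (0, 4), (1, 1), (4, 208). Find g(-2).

46

Evaluate each Lagrange basis at x = -2:
L_0(-2) = (-1)·(-2)·(-3)·(-6)/[(-3)·(-4)·(-5)·(-8)] = 3/40
L_1(-2) = (2)·(-2)·(-3)·(-6)/[(3)·(-1)·(-2)·(-5)] = 12/5
L_2(-2) = (2)·(-1)·(-3)·(-6)/[(4)·(1)·(-1)·(-4)] = -9/4
L_3(-2) = (2)·(-1)·(-2)·(-6)/[(5)·(2)·(1)·(-3)] = 4/5
L_4(-2) = (2)·(-1)·(-2)·(-3)/[(8)·(5)·(4)·(3)] = -1/40
Sum: 696·(3/40) + 3·(12/5) + 4·(-9/4) + 1·(4/5) + 208·(-1/40) = 46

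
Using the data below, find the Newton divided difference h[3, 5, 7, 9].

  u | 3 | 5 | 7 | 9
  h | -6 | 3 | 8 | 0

h[3,5] = (3 - (-6)) / (5 - 3) = 9/2
h[5,7] = (8 - 3) / (7 - 5) = 5/2
h[7,9] = (0 - 8) / (9 - 7) = -4
h[3,5,7] = (5/2 - 9/2) / (7 - 3) = -1/2
h[5,7,9] = (-4 - 5/2) / (9 - 5) = -13/8
h[3,5,7,9] = (-13/8 - (-1/2)) / (9 - 3) = -3/16

-3/16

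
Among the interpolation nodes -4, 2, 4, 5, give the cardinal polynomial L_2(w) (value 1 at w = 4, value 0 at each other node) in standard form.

L_2(w) = -(1/16)w^3 + (3/16)w^2 + (9/8)w - 5/2

L_2(w) = (w + 4)(w - 2)(w - 5) / [(8)·(2)·(-1)]
       = (w^3 - 3w^2 - 18w + 40) / (-16)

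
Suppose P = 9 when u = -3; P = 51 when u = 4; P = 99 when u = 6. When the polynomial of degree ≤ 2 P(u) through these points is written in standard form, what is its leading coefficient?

The leading coefficient equals the top divided difference P[-3,4,6].
P[-3,4] = (51 - 9) / (4 - (-3)) = 6
P[4,6] = (99 - 51) / (6 - 4) = 24
P[-3,4,6] = (24 - 6) / (6 - (-3)) = 2

2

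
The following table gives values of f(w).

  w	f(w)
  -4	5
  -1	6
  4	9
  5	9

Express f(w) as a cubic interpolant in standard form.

Build the Lagrange basis polynomials:
L_0(w) = (w + 1)(w - 4)(w - 5) / [-216] = -(1/216)w^3 + (1/27)w^2 - (11/216)w - 5/54
L_1(w) = (w + 4)(w - 4)(w - 5) / [90] = (1/90)w^3 - (1/18)w^2 - (8/45)w + 8/9
L_2(w) = (w + 4)(w + 1)(w - 5) / [-40] = -(1/40)w^3 + (21/40)w + 1/2
L_3(w) = (w + 4)(w + 1)(w - 4) / [54] = (1/54)w^3 + (1/54)w^2 - (8/27)w - 8/27
f(w) = 5·L_0 + 6·L_1 + 9·L_2 + 9·L_3
  5·L_0(w) = -(5/216)w^3 + (5/27)w^2 - (55/216)w - 25/54
  6·L_1(w) = (1/15)w^3 - (1/3)w^2 - (16/15)w + 16/3
  9·L_2(w) = -(9/40)w^3 + (189/40)w + 9/2
  9·L_3(w) = (1/6)w^3 + (1/6)w^2 - (8/3)w - 8/3
Adding term by term: -(2/135)w^3 + (1/54)w^2 + (199/270)w + 181/27

f(w) = -(2/135)w^3 + (1/54)w^2 + (199/270)w + 181/27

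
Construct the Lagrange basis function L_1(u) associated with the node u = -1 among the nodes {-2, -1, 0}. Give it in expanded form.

L_1(u) = (u + 2)u / [(1)·(-1)]
       = (u^2 + 2u) / (-1)

L_1(u) = -u^2 - 2u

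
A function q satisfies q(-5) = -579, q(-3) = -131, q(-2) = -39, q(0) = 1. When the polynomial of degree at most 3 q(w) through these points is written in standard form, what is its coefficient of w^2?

-4

L_0(w) = (w + 3)(w + 2)w / [-30] = -(1/30)w^3 - (1/6)w^2 - (1/5)w
L_1(w) = (w + 5)(w + 2)w / [6] = (1/6)w^3 + (7/6)w^2 + (5/3)w
L_2(w) = (w + 5)(w + 3)w / [-6] = -(1/6)w^3 - (4/3)w^2 - (5/2)w
L_3(w) = (w + 5)(w + 3)(w + 2) / [30] = (1/30)w^3 + (1/3)w^2 + (31/30)w + 1
q(w) = (-579)·L_0 + (-131)·L_1 + (-39)·L_2 + 1·L_3
Only the coefficient of w^2 is needed; take it from each L_i and combine:
(-579)·(-1/6) + (-131)·(7/6) + (-39)·(-4/3) + 1·(1/3) = -4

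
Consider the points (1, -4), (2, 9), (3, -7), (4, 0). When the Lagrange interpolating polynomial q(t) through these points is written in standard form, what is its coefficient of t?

L_0(t) = (t - 2)(t - 3)(t - 4) / [-6] = -(1/6)t^3 + (3/2)t^2 - (13/3)t + 4
L_1(t) = (t - 1)(t - 3)(t - 4) / [2] = (1/2)t^3 - 4t^2 + (19/2)t - 6
L_2(t) = (t - 1)(t - 2)(t - 4) / [-2] = -(1/2)t^3 + (7/2)t^2 - 7t + 4
L_3(t) = (t - 1)(t - 2)(t - 3) / [6] = (1/6)t^3 - t^2 + (11/6)t - 1
q(t) = (-4)·L_0 + 9·L_1 + (-7)·L_2 + 0·L_3
Only the coefficient of t is needed; take it from each L_i and combine:
(-4)·(-13/3) + 9·(19/2) + (-7)·(-7) + 0·(11/6) = 911/6

911/6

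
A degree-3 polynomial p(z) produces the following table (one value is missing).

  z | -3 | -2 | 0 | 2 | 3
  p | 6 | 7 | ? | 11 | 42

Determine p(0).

The 4 known values determine p uniquely (degree ≤ 3).
L_0(0) = (2)·(-2)·(-3)/[(-1)·(-5)·(-6)] = -2/5
L_1(0) = (3)·(-2)·(-3)/[(1)·(-4)·(-5)] = 9/10
L_2(0) = (3)·(2)·(-3)/[(5)·(4)·(-1)] = 9/10
L_3(0) = (3)·(2)·(-2)/[(6)·(5)·(1)] = -2/5
Sum: 6·(-2/5) + 7·(9/10) + 11·(9/10) + 42·(-2/5) = -3

-3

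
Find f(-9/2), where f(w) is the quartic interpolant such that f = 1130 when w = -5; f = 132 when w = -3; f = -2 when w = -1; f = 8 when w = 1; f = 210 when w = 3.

Using Newton's divided-difference form:
f[-5,-3] = (132 - 1130) / (-3 - (-5)) = -499
f[-3,-1] = (-2 - 132) / (-1 - (-3)) = -67
f[-1,1] = (8 - (-2)) / (1 - (-1)) = 5
f[1,3] = (210 - 8) / (3 - 1) = 101
f[-5,-3,-1] = (-67 - (-499)) / (-1 - (-5)) = 108
f[-3,-1,1] = (5 - (-67)) / (1 - (-3)) = 18
f[-1,1,3] = (101 - 5) / (3 - (-1)) = 24
f[-5,-3,-1,1] = (18 - 108) / (1 - (-5)) = -15
f[-3,-1,1,3] = (24 - 18) / (3 - (-3)) = 1
f[-5,-3,-1,1,3] = (1 - (-15)) / (3 - (-5)) = 2
f(-9/2) = 1130 + (-499)·(1/2) + 108·(1/2)·(-3/2) + (-15)·(1/2)·(-3/2)·(-7/2) + 2·(1/2)·(-3/2)·(-7/2)·(-11/2) = 2925/4

2925/4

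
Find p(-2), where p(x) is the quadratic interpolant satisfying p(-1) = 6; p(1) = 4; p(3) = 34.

L_0(-2) = (-3)·(-5)/[(-2)·(-4)] = 15/8
L_1(-2) = (-1)·(-5)/[(2)·(-2)] = -5/4
L_2(-2) = (-1)·(-3)/[(4)·(2)] = 3/8
Sum: 6·(15/8) + 4·(-5/4) + 34·(3/8) = 19

19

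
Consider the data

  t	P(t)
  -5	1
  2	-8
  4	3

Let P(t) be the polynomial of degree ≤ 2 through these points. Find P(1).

Evaluate each Lagrange basis at t = 1:
L_0(1) = (-1)·(-3)/[(-7)·(-9)] = 1/21
L_1(1) = (6)·(-3)/[(7)·(-2)] = 9/7
L_2(1) = (6)·(-1)/[(9)·(2)] = -1/3
Sum: 1·(1/21) + (-8)·(9/7) + 3·(-1/3) = -236/21

-236/21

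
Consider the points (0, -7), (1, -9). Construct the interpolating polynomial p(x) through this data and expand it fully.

L_0(x) = (x - 1) / [-1] = -x + 1
L_1(x) = x / [1] = x
p(x) = (-7)·L_0 + (-9)·L_1
  (-7)·L_0(x) = 7x - 7
  (-9)·L_1(x) = -9x
Adding term by term: -2x - 7

p(x) = -2x - 7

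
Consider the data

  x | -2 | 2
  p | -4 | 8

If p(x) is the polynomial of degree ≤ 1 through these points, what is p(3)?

11

Evaluate each Lagrange basis at x = 3:
L_0(3) = (1)/[(-4)] = -1/4
L_1(3) = (5)/[(4)] = 5/4
Sum: (-4)·(-1/4) + 8·(5/4) = 11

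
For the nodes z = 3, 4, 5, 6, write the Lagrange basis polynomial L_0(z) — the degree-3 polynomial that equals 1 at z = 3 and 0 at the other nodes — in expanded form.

L_0(z) = -(1/6)z^3 + (5/2)z^2 - (37/3)z + 20

L_0(z) = (z - 4)(z - 5)(z - 6) / [(-1)·(-2)·(-3)]
       = (z^3 - 15z^2 + 74z - 120) / (-6)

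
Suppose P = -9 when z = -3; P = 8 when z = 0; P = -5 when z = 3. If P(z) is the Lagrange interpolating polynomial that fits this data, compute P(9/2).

-91/4

Evaluate each Lagrange basis at z = 9/2:
L_0(9/2) = (9/2)·(3/2)/[(-3)·(-6)] = 3/8
L_1(9/2) = (15/2)·(3/2)/[(3)·(-3)] = -5/4
L_2(9/2) = (15/2)·(9/2)/[(6)·(3)] = 15/8
Sum: (-9)·(3/8) + 8·(-5/4) + (-5)·(15/8) = -91/4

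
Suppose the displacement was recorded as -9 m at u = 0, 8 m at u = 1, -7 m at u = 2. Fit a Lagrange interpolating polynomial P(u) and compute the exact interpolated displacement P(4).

-133

Evaluate each Lagrange basis at u = 4:
L_0(4) = (3)·(2)/[(-1)·(-2)] = 3
L_1(4) = (4)·(2)/[(1)·(-1)] = -8
L_2(4) = (4)·(3)/[(2)·(1)] = 6
Sum: (-9)·(3) + 8·(-8) + (-7)·(6) = -133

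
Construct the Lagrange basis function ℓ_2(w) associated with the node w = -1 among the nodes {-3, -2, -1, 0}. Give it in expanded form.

ℓ_2(w) = -(1/2)w^3 - (5/2)w^2 - 3w

ℓ_2(w) = (w + 3)(w + 2)w / [(2)·(1)·(-1)]
       = (w^3 + 5w^2 + 6w) / (-2)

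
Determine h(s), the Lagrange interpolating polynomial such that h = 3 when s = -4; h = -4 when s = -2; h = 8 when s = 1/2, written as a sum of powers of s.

Build the Lagrange basis polynomials:
L_0(s) = (s + 2)(s - 1/2) / [9] = (1/9)s^2 + (1/6)s - 1/9
L_1(s) = (s + 4)(s - 1/2) / [-5] = -(1/5)s^2 - (7/10)s + 2/5
L_2(s) = (s + 4)(s + 2) / [45/4] = (4/45)s^2 + (8/15)s + 32/45
h(s) = 3·L_0 + (-4)·L_1 + 8·L_2
  3·L_0(s) = (1/3)s^2 + (1/2)s - 1/3
  (-4)·L_1(s) = (4/5)s^2 + (14/5)s - 8/5
  8·L_2(s) = (32/45)s^2 + (64/15)s + 256/45
Adding term by term: (83/45)s^2 + (227/30)s + 169/45

h(s) = (83/45)s^2 + (227/30)s + 169/45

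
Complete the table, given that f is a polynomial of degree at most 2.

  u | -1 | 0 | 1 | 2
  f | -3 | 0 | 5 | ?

The 3 known values determine f uniquely (degree ≤ 2).
L_0(2) = (2)·(1)/[(-1)·(-2)] = 1
L_1(2) = (3)·(1)/[(1)·(-1)] = -3
L_2(2) = (3)·(2)/[(2)·(1)] = 3
Sum: (-3)·(1) + 0 + 5·(3) = 12

12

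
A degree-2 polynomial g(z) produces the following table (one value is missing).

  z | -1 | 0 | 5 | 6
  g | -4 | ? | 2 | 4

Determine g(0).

The 3 known values determine g uniquely (degree ≤ 2).
Evaluate each Lagrange basis at z = 0:
L_0(0) = (-5)·(-6)/[(-6)·(-7)] = 5/7
L_1(0) = (1)·(-6)/[(6)·(-1)] = 1
L_2(0) = (1)·(-5)/[(7)·(1)] = -5/7
Sum: (-4)·(5/7) + 2·(1) + 4·(-5/7) = -26/7

-26/7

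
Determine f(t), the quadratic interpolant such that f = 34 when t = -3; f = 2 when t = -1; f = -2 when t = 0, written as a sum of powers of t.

f(t) = 4t^2 - 2

Build the Lagrange basis polynomials:
L_0(t) = (t + 1)t / [6] = (1/6)t^2 + (1/6)t
L_1(t) = (t + 3)t / [-2] = -(1/2)t^2 - (3/2)t
L_2(t) = (t + 3)(t + 1) / [3] = (1/3)t^2 + (4/3)t + 1
f(t) = 34·L_0 + 2·L_1 + (-2)·L_2
  34·L_0(t) = (17/3)t^2 + (17/3)t
  2·L_1(t) = -t^2 - 3t
  (-2)·L_2(t) = -(2/3)t^2 - (8/3)t - 2
Adding term by term: 4t^2 - 2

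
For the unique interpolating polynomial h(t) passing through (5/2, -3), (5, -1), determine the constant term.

-5

L_0(t) = (t - 5) / [-5/2] = -(2/5)t + 2
L_1(t) = (t - 5/2) / [5/2] = (2/5)t - 1
h(t) = (-3)·L_0 + (-1)·L_1
Only the constant term is needed; take it from each L_i and combine:
(-3)·(2) + (-1)·(-1) = -5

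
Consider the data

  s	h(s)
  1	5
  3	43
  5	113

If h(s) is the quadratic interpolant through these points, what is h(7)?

215

L_0(7) = (4)·(2)/[(-2)·(-4)] = 1
L_1(7) = (6)·(2)/[(2)·(-2)] = -3
L_2(7) = (6)·(4)/[(4)·(2)] = 3
Sum: 5·(1) + 43·(-3) + 113·(3) = 215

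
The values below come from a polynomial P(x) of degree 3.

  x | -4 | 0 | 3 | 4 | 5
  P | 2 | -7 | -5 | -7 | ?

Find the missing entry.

The 4 known values determine P uniquely (degree ≤ 3).
L_0(5) = (5)·(2)·(1)/[(-4)·(-7)·(-8)] = -5/112
L_1(5) = (9)·(2)·(1)/[(4)·(-3)·(-4)] = 3/8
L_2(5) = (9)·(5)·(1)/[(7)·(3)·(-1)] = -15/7
L_3(5) = (9)·(5)·(2)/[(8)·(4)·(1)] = 45/16
Sum: 2·(-5/112) + (-7)·(3/8) + (-5)·(-15/7) + (-7)·(45/16) = -187/16

-187/16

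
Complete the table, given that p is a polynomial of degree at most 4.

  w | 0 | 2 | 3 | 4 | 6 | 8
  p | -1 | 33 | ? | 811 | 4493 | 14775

230

The 5 known values determine p uniquely (degree ≤ 4).
Evaluate each Lagrange basis at w = 3:
L_0(3) = (1)·(-1)·(-3)·(-5)/[(-2)·(-4)·(-6)·(-8)] = -5/128
L_1(3) = (3)·(-1)·(-3)·(-5)/[(2)·(-2)·(-4)·(-6)] = 15/32
L_2(3) = (3)·(1)·(-3)·(-5)/[(4)·(2)·(-2)·(-4)] = 45/64
L_3(3) = (3)·(1)·(-1)·(-5)/[(6)·(4)·(2)·(-2)] = -5/32
L_4(3) = (3)·(1)·(-1)·(-3)/[(8)·(6)·(4)·(2)] = 3/128
Sum: (-1)·(-5/128) + 33·(15/32) + 811·(45/64) + 4493·(-5/32) + 14775·(3/128) = 230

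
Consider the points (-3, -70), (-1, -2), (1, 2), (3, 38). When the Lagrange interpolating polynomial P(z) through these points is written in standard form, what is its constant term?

L_0(z) = (z + 1)(z - 1)(z - 3) / [-48] = -(1/48)z^3 + (1/16)z^2 + (1/48)z - 1/16
L_1(z) = (z + 3)(z - 1)(z - 3) / [16] = (1/16)z^3 - (1/16)z^2 - (9/16)z + 9/16
L_2(z) = (z + 3)(z + 1)(z - 3) / [-16] = -(1/16)z^3 - (1/16)z^2 + (9/16)z + 9/16
L_3(z) = (z + 3)(z + 1)(z - 1) / [48] = (1/48)z^3 + (1/16)z^2 - (1/48)z - 1/16
P(z) = (-70)·L_0 + (-2)·L_1 + 2·L_2 + 38·L_3
Only the constant term is needed; take it from each L_i and combine:
(-70)·(-1/16) + (-2)·(9/16) + 2·(9/16) + 38·(-1/16) = 2

2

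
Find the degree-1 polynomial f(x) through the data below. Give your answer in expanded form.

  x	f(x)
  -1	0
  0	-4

f(x) = -4x - 4

L_0(x) = x / [-1] = -x
L_1(x) = (x + 1) / [1] = x + 1
f(x) = 0·L_0 + (-4)·L_1
  0·L_0(x) = 0
  (-4)·L_1(x) = -4x - 4
Adding term by term: -4x - 4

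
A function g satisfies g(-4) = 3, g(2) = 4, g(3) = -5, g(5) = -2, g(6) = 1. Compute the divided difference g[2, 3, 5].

7/2

g[2,3] = (-5 - 4) / (3 - 2) = -9
g[3,5] = (-2 - (-5)) / (5 - 3) = 3/2
g[2,3,5] = (3/2 - (-9)) / (5 - 2) = 7/2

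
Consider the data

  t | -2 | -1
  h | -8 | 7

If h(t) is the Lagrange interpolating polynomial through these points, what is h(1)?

Evaluate each Lagrange basis at t = 1:
L_0(1) = (2)/[(-1)] = -2
L_1(1) = (3)/[(1)] = 3
Sum: (-8)·(-2) + 7·(3) = 37

37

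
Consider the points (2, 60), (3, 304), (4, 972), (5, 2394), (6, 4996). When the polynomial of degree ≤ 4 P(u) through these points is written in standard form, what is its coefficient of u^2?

Build the Lagrange basis polynomials:
L_0(u) = (u - 3)(u - 4)(u - 5)(u - 6) / [24] = (1/24)u^4 - (3/4)u^3 + (119/24)u^2 - (57/4)u + 15
L_1(u) = (u - 2)(u - 4)(u - 5)(u - 6) / [-6] = -(1/6)u^4 + (17/6)u^3 - (52/3)u^2 + (134/3)u - 40
L_2(u) = (u - 2)(u - 3)(u - 5)(u - 6) / [4] = (1/4)u^4 - 4u^3 + (91/4)u^2 - 54u + 45
L_3(u) = (u - 2)(u - 3)(u - 4)(u - 6) / [-6] = -(1/6)u^4 + (5/2)u^3 - (40/3)u^2 + 30u - 24
L_4(u) = (u - 2)(u - 3)(u - 4)(u - 5) / [24] = (1/24)u^4 - (7/12)u^3 + (71/24)u^2 - (77/12)u + 5
P(u) = 60·L_0 + 304·L_1 + 972·L_2 + 2394·L_3 + 4996·L_4
Only the coefficient of u^2 is needed; take it from each L_i and combine:
60·(119/24) + 304·(-52/3) + 972·(91/4) + 2394·(-40/3) + 4996·(71/24) = 1

1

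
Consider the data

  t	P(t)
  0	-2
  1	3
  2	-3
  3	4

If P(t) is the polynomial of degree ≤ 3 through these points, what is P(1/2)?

L_0(1/2) = (-1/2)·(-3/2)·(-5/2)/[(-1)·(-2)·(-3)] = 5/16
L_1(1/2) = (1/2)·(-3/2)·(-5/2)/[(1)·(-1)·(-2)] = 15/16
L_2(1/2) = (1/2)·(-1/2)·(-5/2)/[(2)·(1)·(-1)] = -5/16
L_3(1/2) = (1/2)·(-1/2)·(-3/2)/[(3)·(2)·(1)] = 1/16
Sum: (-2)·(5/16) + 3·(15/16) + (-3)·(-5/16) + 4·(1/16) = 27/8

27/8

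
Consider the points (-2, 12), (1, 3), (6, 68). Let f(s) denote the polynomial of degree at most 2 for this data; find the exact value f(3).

17

Evaluate each Lagrange basis at s = 3:
L_0(3) = (2)·(-3)/[(-3)·(-8)] = -1/4
L_1(3) = (5)·(-3)/[(3)·(-5)] = 1
L_2(3) = (5)·(2)/[(8)·(5)] = 1/4
Sum: 12·(-1/4) + 3·(1) + 68·(1/4) = 17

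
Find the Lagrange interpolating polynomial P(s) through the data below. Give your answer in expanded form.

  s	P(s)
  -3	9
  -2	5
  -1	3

P(s) = s^2 + s + 3

Build the Lagrange basis polynomials:
L_0(s) = (s + 2)(s + 1) / [2] = (1/2)s^2 + (3/2)s + 1
L_1(s) = (s + 3)(s + 1) / [-1] = -s^2 - 4s - 3
L_2(s) = (s + 3)(s + 2) / [2] = (1/2)s^2 + (5/2)s + 3
P(s) = 9·L_0 + 5·L_1 + 3·L_2
  9·L_0(s) = (9/2)s^2 + (27/2)s + 9
  5·L_1(s) = -5s^2 - 20s - 15
  3·L_2(s) = (3/2)s^2 + (15/2)s + 9
Adding term by term: s^2 + s + 3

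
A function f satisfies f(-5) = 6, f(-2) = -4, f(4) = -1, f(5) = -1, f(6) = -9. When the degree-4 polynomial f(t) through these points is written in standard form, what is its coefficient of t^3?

Build the Lagrange basis polynomials:
L_0(t) = (t + 2)(t - 4)(t - 5)(t - 6) / [2970] = (1/2970)t^4 - (13/2970)t^3 + (2/135)t^2 + (14/1485)t - 8/99
L_1(t) = (t + 5)(t - 4)(t - 5)(t - 6) / [-1008] = -(1/1008)t^4 + (5/504)t^3 + (1/1008)t^2 - (125/504)t + 25/42
L_2(t) = (t + 5)(t + 2)(t - 5)(t - 6) / [108] = (1/108)t^4 - (1/27)t^3 - (37/108)t^2 + (25/27)t + 25/9
L_3(t) = (t + 5)(t + 2)(t - 4)(t - 6) / [-70] = -(1/70)t^4 + (3/70)t^3 + (18/35)t^2 - (34/35)t - 24/7
L_4(t) = (t + 5)(t + 2)(t - 4)(t - 5) / [176] = (1/176)t^4 - (1/88)t^3 - (3/16)t^2 + (25/88)t + 25/22
f(t) = 6·L_0 + (-4)·L_1 + (-1)·L_2 + (-1)·L_3 + (-9)·L_4
Only the coefficient of t^3 is needed; take it from each L_i and combine:
6·(-13/2970) + (-4)·(5/504) + (-1)·(-1/27) + (-1)·(3/70) + (-9)·(-1/88) = 2537/83160

2537/83160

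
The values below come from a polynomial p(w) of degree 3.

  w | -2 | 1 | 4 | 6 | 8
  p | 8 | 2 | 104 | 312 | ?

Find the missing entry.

The 4 known values determine p uniquely (degree ≤ 3).
Evaluate each Lagrange basis at w = 8:
L_0(8) = (7)·(4)·(2)/[(-3)·(-6)·(-8)] = -7/18
L_1(8) = (10)·(4)·(2)/[(3)·(-3)·(-5)] = 16/9
L_2(8) = (10)·(7)·(2)/[(6)·(3)·(-2)] = -35/9
L_3(8) = (10)·(7)·(4)/[(8)·(5)·(2)] = 7/2
Sum: 8·(-7/18) + 2·(16/9) + 104·(-35/9) + 312·(7/2) = 688

688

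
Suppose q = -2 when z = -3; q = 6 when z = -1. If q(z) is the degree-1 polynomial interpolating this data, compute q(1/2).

12

Evaluate each Lagrange basis at z = 1/2:
L_0(1/2) = (3/2)/[(-2)] = -3/4
L_1(1/2) = (7/2)/[(2)] = 7/4
Sum: (-2)·(-3/4) + 6·(7/4) = 12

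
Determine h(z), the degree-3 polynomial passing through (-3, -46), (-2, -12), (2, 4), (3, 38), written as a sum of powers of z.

Build the Lagrange basis polynomials:
L_0(z) = (z + 2)(z - 2)(z - 3) / [-30] = -(1/30)z^3 + (1/10)z^2 + (2/15)z - 2/5
L_1(z) = (z + 3)(z - 2)(z - 3) / [20] = (1/20)z^3 - (1/10)z^2 - (9/20)z + 9/10
L_2(z) = (z + 3)(z + 2)(z - 3) / [-20] = -(1/20)z^3 - (1/10)z^2 + (9/20)z + 9/10
L_3(z) = (z + 3)(z + 2)(z - 2) / [30] = (1/30)z^3 + (1/10)z^2 - (2/15)z - 2/5
h(z) = (-46)·L_0 + (-12)·L_1 + 4·L_2 + 38·L_3
  (-46)·L_0(z) = (23/15)z^3 - (23/5)z^2 - (92/15)z + 92/5
  (-12)·L_1(z) = -(3/5)z^3 + (6/5)z^2 + (27/5)z - 54/5
  4·L_2(z) = -(1/5)z^3 - (2/5)z^2 + (9/5)z + 18/5
  38·L_3(z) = (19/15)z^3 + (19/5)z^2 - (76/15)z - 76/5
Adding term by term: 2z^3 - 4z - 4

h(z) = 2z^3 - 4z - 4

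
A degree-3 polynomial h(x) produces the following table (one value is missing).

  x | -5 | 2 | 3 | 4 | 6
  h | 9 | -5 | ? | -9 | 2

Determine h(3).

-92/11

The 4 known values determine h uniquely (degree ≤ 3).
L_0(3) = (1)·(-1)·(-3)/[(-7)·(-9)·(-11)] = -1/231
L_1(3) = (8)·(-1)·(-3)/[(7)·(-2)·(-4)] = 3/7
L_2(3) = (8)·(1)·(-3)/[(9)·(2)·(-2)] = 2/3
L_3(3) = (8)·(1)·(-1)/[(11)·(4)·(2)] = -1/11
Sum: 9·(-1/231) + (-5)·(3/7) + (-9)·(2/3) + 2·(-1/11) = -92/11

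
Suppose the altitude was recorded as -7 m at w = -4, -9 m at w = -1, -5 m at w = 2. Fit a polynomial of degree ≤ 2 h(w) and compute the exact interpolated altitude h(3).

-7/3

L_0(3) = (4)·(1)/[(-3)·(-6)] = 2/9
L_1(3) = (7)·(1)/[(3)·(-3)] = -7/9
L_2(3) = (7)·(4)/[(6)·(3)] = 14/9
Sum: (-7)·(2/9) + (-9)·(-7/9) + (-5)·(14/9) = -7/3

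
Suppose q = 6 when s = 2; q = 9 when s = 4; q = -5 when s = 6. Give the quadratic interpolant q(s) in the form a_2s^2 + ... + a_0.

q(s) = -(17/8)s^2 + (57/4)s - 14

Newton's divided differences:
q[2,4] = (9 - 6) / (4 - 2) = 3/2
q[4,6] = (-5 - 9) / (6 - 4) = -7
q[2,4,6] = (-7 - 3/2) / (6 - 2) = -17/8
q(s) = 6 + (3/2)·(s - 2) + (-17/8)·(s - 2)(s - 4)
Expanding: q(s) = -(17/8)s^2 + (57/4)s - 14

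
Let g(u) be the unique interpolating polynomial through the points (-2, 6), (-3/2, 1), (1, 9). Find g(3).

55

Using Newton's divided-difference form:
g[-2,-3/2] = (1 - 6) / (-3/2 - (-2)) = -10
g[-3/2,1] = (9 - 1) / (1 - (-3/2)) = 16/5
g[-2,-3/2,1] = (16/5 - (-10)) / (1 - (-2)) = 22/5
g(3) = 6 + (-10)·(5) + (22/5)·(5)·(9/2) = 55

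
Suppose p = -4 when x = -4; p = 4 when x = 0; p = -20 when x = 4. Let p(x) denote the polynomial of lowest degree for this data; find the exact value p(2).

Using Newton's divided-difference form:
p[-4,0] = (4 - (-4)) / (0 - (-4)) = 2
p[0,4] = (-20 - 4) / (4 - 0) = -6
p[-4,0,4] = (-6 - 2) / (4 - (-4)) = -1
p(2) = -4 + 2·(6) + (-1)·(6)·(2) = -4

-4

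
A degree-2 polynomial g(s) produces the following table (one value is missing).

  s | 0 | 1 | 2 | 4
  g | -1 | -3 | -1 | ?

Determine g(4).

15

The 3 known values determine g uniquely (degree ≤ 2).
Evaluate each Lagrange basis at s = 4:
L_0(4) = (3)·(2)/[(-1)·(-2)] = 3
L_1(4) = (4)·(2)/[(1)·(-1)] = -8
L_2(4) = (4)·(3)/[(2)·(1)] = 6
Sum: (-1)·(3) + (-3)·(-8) + (-1)·(6) = 15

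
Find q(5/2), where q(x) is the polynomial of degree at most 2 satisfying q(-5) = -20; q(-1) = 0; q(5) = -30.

-35/4

Using Newton's divided-difference form:
q[-5,-1] = (0 - (-20)) / (-1 - (-5)) = 5
q[-1,5] = (-30 - 0) / (5 - (-1)) = -5
q[-5,-1,5] = (-5 - 5) / (5 - (-5)) = -1
q(5/2) = -20 + 5·(15/2) + (-1)·(15/2)·(7/2) = -35/4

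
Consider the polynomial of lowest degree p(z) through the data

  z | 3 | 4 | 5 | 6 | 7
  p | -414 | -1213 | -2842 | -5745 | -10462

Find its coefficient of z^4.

-4

The leading coefficient equals the top divided difference p[3,4,5,6,7].
p[3,4] = (-1213 - (-414)) / (4 - 3) = -799
p[4,5] = (-2842 - (-1213)) / (5 - 4) = -1629
p[5,6] = (-5745 - (-2842)) / (6 - 5) = -2903
p[6,7] = (-10462 - (-5745)) / (7 - 6) = -4717
p[3,4,5] = (-1629 - (-799)) / (5 - 3) = -415
p[4,5,6] = (-2903 - (-1629)) / (6 - 4) = -637
p[5,6,7] = (-4717 - (-2903)) / (7 - 5) = -907
p[3,4,5,6] = (-637 - (-415)) / (6 - 3) = -74
p[4,5,6,7] = (-907 - (-637)) / (7 - 4) = -90
p[3,4,5,6,7] = (-90 - (-74)) / (7 - 3) = -4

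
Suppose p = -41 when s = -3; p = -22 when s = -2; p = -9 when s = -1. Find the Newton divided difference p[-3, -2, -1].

-3

p[-3,-2] = (-22 - (-41)) / (-2 - (-3)) = 19
p[-2,-1] = (-9 - (-22)) / (-1 - (-2)) = 13
p[-3,-2,-1] = (13 - 19) / (-1 - (-3)) = -3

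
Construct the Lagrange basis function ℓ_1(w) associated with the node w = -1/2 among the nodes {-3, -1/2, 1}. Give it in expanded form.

ℓ_1(w) = (w + 3)(w - 1) / [(5/2)·(-3/2)]
       = (w^2 + 2w - 3) / (-15/4)

ℓ_1(w) = -(4/15)w^2 - (8/15)w + 4/5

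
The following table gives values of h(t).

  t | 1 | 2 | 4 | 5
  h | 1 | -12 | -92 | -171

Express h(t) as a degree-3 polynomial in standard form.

Newton's divided differences:
h[1,2] = (-12 - 1) / (2 - 1) = -13
h[2,4] = (-92 - (-12)) / (4 - 2) = -40
h[4,5] = (-171 - (-92)) / (5 - 4) = -79
h[1,2,4] = (-40 - (-13)) / (4 - 1) = -9
h[2,4,5] = (-79 - (-40)) / (5 - 2) = -13
h[1,2,4,5] = (-13 - (-9)) / (5 - 1) = -1
h(t) = 1 + (-13)·(t - 1) + (-9)·(t - 1)(t - 2) + (-1)·(t - 1)(t - 2)(t - 4)
Expanding: h(t) = -t^3 - 2t^2 + 4

h(t) = -t^3 - 2t^2 + 4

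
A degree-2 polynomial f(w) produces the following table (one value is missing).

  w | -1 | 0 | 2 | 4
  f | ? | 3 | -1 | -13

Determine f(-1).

The 3 known values determine f uniquely (degree ≤ 2).
L_0(-1) = (-3)·(-5)/[(-2)·(-4)] = 15/8
L_1(-1) = (-1)·(-5)/[(2)·(-2)] = -5/4
L_2(-1) = (-1)·(-3)/[(4)·(2)] = 3/8
Sum: 3·(15/8) + (-1)·(-5/4) + (-13)·(3/8) = 2

2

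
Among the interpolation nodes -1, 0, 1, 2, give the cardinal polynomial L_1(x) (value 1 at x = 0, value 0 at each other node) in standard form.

L_1(x) = (1/2)x^3 - x^2 - (1/2)x + 1

L_1(x) = (x + 1)(x - 1)(x - 2) / [(1)·(-1)·(-2)]
       = (x^3 - 2x^2 - x + 2) / (2)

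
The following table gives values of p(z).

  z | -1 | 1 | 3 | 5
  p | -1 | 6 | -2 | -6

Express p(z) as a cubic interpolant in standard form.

p(z) = (19/48)z^3 - (49/16)z^2 + (149/48)z + 89/16

Build the Lagrange basis polynomials:
L_0(z) = (z - 1)(z - 3)(z - 5) / [-48] = -(1/48)z^3 + (3/16)z^2 - (23/48)z + 5/16
L_1(z) = (z + 1)(z - 3)(z - 5) / [16] = (1/16)z^3 - (7/16)z^2 + (7/16)z + 15/16
L_2(z) = (z + 1)(z - 1)(z - 5) / [-16] = -(1/16)z^3 + (5/16)z^2 + (1/16)z - 5/16
L_3(z) = (z + 1)(z - 1)(z - 3) / [48] = (1/48)z^3 - (1/16)z^2 - (1/48)z + 1/16
p(z) = (-1)·L_0 + 6·L_1 + (-2)·L_2 + (-6)·L_3
  (-1)·L_0(z) = (1/48)z^3 - (3/16)z^2 + (23/48)z - 5/16
  6·L_1(z) = (3/8)z^3 - (21/8)z^2 + (21/8)z + 45/8
  (-2)·L_2(z) = (1/8)z^3 - (5/8)z^2 - (1/8)z + 5/8
  (-6)·L_3(z) = -(1/8)z^3 + (3/8)z^2 + (1/8)z - 3/8
Adding term by term: (19/48)z^3 - (49/16)z^2 + (149/48)z + 89/16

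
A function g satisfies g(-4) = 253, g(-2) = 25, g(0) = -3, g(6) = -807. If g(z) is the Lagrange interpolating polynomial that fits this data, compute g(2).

-23

Evaluate each Lagrange basis at z = 2:
L_0(2) = (4)·(2)·(-4)/[(-2)·(-4)·(-10)] = 2/5
L_1(2) = (6)·(2)·(-4)/[(2)·(-2)·(-8)] = -3/2
L_2(2) = (6)·(4)·(-4)/[(4)·(2)·(-6)] = 2
L_3(2) = (6)·(4)·(2)/[(10)·(8)·(6)] = 1/10
Sum: 253·(2/5) + 25·(-3/2) + (-3)·(2) + (-807)·(1/10) = -23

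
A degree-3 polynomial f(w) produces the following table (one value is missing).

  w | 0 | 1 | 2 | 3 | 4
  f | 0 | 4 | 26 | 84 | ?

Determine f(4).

The 4 known values determine f uniquely (degree ≤ 3).
Evaluate each Lagrange basis at w = 4:
L_0(4) = (3)·(2)·(1)/[(-1)·(-2)·(-3)] = -1
L_1(4) = (4)·(2)·(1)/[(1)·(-1)·(-2)] = 4
L_2(4) = (4)·(3)·(1)/[(2)·(1)·(-1)] = -6
L_3(4) = (4)·(3)·(2)/[(3)·(2)·(1)] = 4
Sum: 0 + 4·(4) + 26·(-6) + 84·(4) = 196

196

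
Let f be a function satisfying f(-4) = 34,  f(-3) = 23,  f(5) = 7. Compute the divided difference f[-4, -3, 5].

f[-4,-3] = (23 - 34) / (-3 - (-4)) = -11
f[-3,5] = (7 - 23) / (5 - (-3)) = -2
f[-4,-3,5] = (-2 - (-11)) / (5 - (-4)) = 1

1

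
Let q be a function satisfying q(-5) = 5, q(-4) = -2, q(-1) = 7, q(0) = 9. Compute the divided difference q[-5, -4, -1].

q[-5,-4] = (-2 - 5) / (-4 - (-5)) = -7
q[-4,-1] = (7 - (-2)) / (-1 - (-4)) = 3
q[-5,-4,-1] = (3 - (-7)) / (-1 - (-5)) = 5/2

5/2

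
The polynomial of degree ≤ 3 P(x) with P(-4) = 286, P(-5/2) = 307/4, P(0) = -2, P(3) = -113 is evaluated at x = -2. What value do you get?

Evaluate each Lagrange basis at x = -2:
L_0(-2) = (1/2)·(-2)·(-5)/[(-3/2)·(-4)·(-7)] = -5/42
L_1(-2) = (2)·(-2)·(-5)/[(3/2)·(-5/2)·(-11/2)] = 32/33
L_2(-2) = (2)·(1/2)·(-5)/[(4)·(5/2)·(-3)] = 1/6
L_3(-2) = (2)·(1/2)·(-2)/[(7)·(11/2)·(3)] = -4/231
Sum: 286·(-5/42) + 307/4·(32/33) + (-2)·(1/6) + (-113)·(-4/231) = 42

42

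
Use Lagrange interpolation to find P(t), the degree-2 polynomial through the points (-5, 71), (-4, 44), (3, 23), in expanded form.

P(t) = 3t^2 - 4

Build the Lagrange basis polynomials:
L_0(t) = (t + 4)(t - 3) / [8] = (1/8)t^2 + (1/8)t - 3/2
L_1(t) = (t + 5)(t - 3) / [-7] = -(1/7)t^2 - (2/7)t + 15/7
L_2(t) = (t + 5)(t + 4) / [56] = (1/56)t^2 + (9/56)t + 5/14
P(t) = 71·L_0 + 44·L_1 + 23·L_2
  71·L_0(t) = (71/8)t^2 + (71/8)t - 213/2
  44·L_1(t) = -(44/7)t^2 - (88/7)t + 660/7
  23·L_2(t) = (23/56)t^2 + (207/56)t + 115/14
Adding term by term: 3t^2 - 4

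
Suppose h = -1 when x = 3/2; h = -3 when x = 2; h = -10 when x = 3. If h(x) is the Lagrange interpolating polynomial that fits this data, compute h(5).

L_0(5) = (3)·(2)/[(-1/2)·(-3/2)] = 8
L_1(5) = (7/2)·(2)/[(1/2)·(-1)] = -14
L_2(5) = (7/2)·(3)/[(3/2)·(1)] = 7
Sum: (-1)·(8) + (-3)·(-14) + (-10)·(7) = -36

-36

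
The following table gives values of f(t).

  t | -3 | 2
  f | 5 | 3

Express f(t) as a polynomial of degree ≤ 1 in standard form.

Build the Lagrange basis polynomials:
L_0(t) = (t - 2) / [-5] = -(1/5)t + 2/5
L_1(t) = (t + 3) / [5] = (1/5)t + 3/5
f(t) = 5·L_0 + 3·L_1
  5·L_0(t) = -t + 2
  3·L_1(t) = (3/5)t + 9/5
Adding term by term: -(2/5)t + 19/5

f(t) = -(2/5)t + 19/5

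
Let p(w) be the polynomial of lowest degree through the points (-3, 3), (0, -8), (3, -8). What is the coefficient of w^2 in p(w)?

11/18

The leading coefficient equals the top divided difference p[-3,0,3].
p[-3,0] = (-8 - 3) / (0 - (-3)) = -11/3
p[0,3] = (-8 - (-8)) / (3 - 0) = 0
p[-3,0,3] = (0 - (-11/3)) / (3 - (-3)) = 11/18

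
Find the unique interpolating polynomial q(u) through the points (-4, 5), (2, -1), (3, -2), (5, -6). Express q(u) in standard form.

Newton's divided differences:
q[-4,2] = (-1 - 5) / (2 - (-4)) = -1
q[2,3] = (-2 - (-1)) / (3 - 2) = -1
q[3,5] = (-6 - (-2)) / (5 - 3) = -2
q[-4,2,3] = (-1 - (-1)) / (3 - (-4)) = 0
q[2,3,5] = (-2 - (-1)) / (5 - 2) = -1/3
q[-4,2,3,5] = (-1/3 - 0) / (5 - (-4)) = -1/27
q(u) = 5 + (-1)·(u + 4) + (-1/27)·(u + 4)(u - 2)(u - 3)
Expanding: q(u) = -(1/27)u^3 + (1/27)u^2 - (13/27)u + 1/9

q(u) = -(1/27)u^3 + (1/27)u^2 - (13/27)u + 1/9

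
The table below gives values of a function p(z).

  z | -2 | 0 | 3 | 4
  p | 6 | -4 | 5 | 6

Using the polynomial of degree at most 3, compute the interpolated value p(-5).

87

Evaluate each Lagrange basis at z = -5:
L_0(-5) = (-5)·(-8)·(-9)/[(-2)·(-5)·(-6)] = 6
L_1(-5) = (-3)·(-8)·(-9)/[(2)·(-3)·(-4)] = -9
L_2(-5) = (-3)·(-5)·(-9)/[(5)·(3)·(-1)] = 9
L_3(-5) = (-3)·(-5)·(-8)/[(6)·(4)·(1)] = -5
Sum: 6·(6) + (-4)·(-9) + 5·(9) + 6·(-5) = 87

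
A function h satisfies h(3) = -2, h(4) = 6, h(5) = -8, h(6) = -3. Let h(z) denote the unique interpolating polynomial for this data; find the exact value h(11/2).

Using Newton's divided-difference form:
h[3,4] = (6 - (-2)) / (4 - 3) = 8
h[4,5] = (-8 - 6) / (5 - 4) = -14
h[5,6] = (-3 - (-8)) / (6 - 5) = 5
h[3,4,5] = (-14 - 8) / (5 - 3) = -11
h[4,5,6] = (5 - (-14)) / (6 - 4) = 19/2
h[3,4,5,6] = (19/2 - (-11)) / (6 - 3) = 41/6
h(11/2) = -2 + 8·(5/2) + (-11)·(5/2)·(3/2) + (41/6)·(5/2)·(3/2)·(1/2) = -167/16

-167/16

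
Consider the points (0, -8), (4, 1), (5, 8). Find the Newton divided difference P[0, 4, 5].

19/20

P[0,4] = (1 - (-8)) / (4 - 0) = 9/4
P[4,5] = (8 - 1) / (5 - 4) = 7
P[0,4,5] = (7 - 9/4) / (5 - 0) = 19/20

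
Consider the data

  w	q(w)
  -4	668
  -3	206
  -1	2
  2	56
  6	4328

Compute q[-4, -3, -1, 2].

q[-4,-3] = (206 - 668) / (-3 - (-4)) = -462
q[-3,-1] = (2 - 206) / (-1 - (-3)) = -102
q[-1,2] = (56 - 2) / (2 - (-1)) = 18
q[-4,-3,-1] = (-102 - (-462)) / (-1 - (-4)) = 120
q[-3,-1,2] = (18 - (-102)) / (2 - (-3)) = 24
q[-4,-3,-1,2] = (24 - 120) / (2 - (-4)) = -16

-16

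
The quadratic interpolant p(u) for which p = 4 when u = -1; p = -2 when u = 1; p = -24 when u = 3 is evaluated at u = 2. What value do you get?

Using Newton's divided-difference form:
p[-1,1] = (-2 - 4) / (1 - (-1)) = -3
p[1,3] = (-24 - (-2)) / (3 - 1) = -11
p[-1,1,3] = (-11 - (-3)) / (3 - (-1)) = -2
p(2) = 4 + (-3)·(3) + (-2)·(3)·(1) = -11

-11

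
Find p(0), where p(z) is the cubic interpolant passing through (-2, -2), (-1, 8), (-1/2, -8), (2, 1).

L_0(0) = (1)·(1/2)·(-2)/[(-1)·(-3/2)·(-4)] = 1/6
L_1(0) = (2)·(1/2)·(-2)/[(1)·(-1/2)·(-3)] = -4/3
L_2(0) = (2)·(1)·(-2)/[(3/2)·(1/2)·(-5/2)] = 32/15
L_3(0) = (2)·(1)·(1/2)/[(4)·(3)·(5/2)] = 1/30
Sum: (-2)·(1/6) + 8·(-4/3) + (-8)·(32/15) + 1·(1/30) = -841/30

-841/30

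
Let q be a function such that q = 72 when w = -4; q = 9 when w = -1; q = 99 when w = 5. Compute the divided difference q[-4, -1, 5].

4

q[-4,-1] = (9 - 72) / (-1 - (-4)) = -21
q[-1,5] = (99 - 9) / (5 - (-1)) = 15
q[-4,-1,5] = (15 - (-21)) / (5 - (-4)) = 4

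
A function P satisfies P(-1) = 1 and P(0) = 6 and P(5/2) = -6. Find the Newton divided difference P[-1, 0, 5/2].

-14/5

P[-1,0] = (6 - 1) / (0 - (-1)) = 5
P[0,5/2] = (-6 - 6) / (5/2 - 0) = -24/5
P[-1,0,5/2] = (-24/5 - 5) / (5/2 - (-1)) = -14/5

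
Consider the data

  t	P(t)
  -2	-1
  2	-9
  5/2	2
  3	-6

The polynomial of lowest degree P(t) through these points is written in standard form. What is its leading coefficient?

-26/3

The leading coefficient equals the top divided difference P[-2,2,5/2,3].
P[-2,2] = (-9 - (-1)) / (2 - (-2)) = -2
P[2,5/2] = (2 - (-9)) / (5/2 - 2) = 22
P[5/2,3] = (-6 - 2) / (3 - 5/2) = -16
P[-2,2,5/2] = (22 - (-2)) / (5/2 - (-2)) = 16/3
P[2,5/2,3] = (-16 - 22) / (3 - 2) = -38
P[-2,2,5/2,3] = (-38 - 16/3) / (3 - (-2)) = -26/3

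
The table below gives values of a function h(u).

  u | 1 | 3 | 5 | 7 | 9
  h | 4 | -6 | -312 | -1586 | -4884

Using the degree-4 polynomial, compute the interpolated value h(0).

3

L_0(0) = (-3)·(-5)·(-7)·(-9)/[(-2)·(-4)·(-6)·(-8)] = 315/128
L_1(0) = (-1)·(-5)·(-7)·(-9)/[(2)·(-2)·(-4)·(-6)] = -105/32
L_2(0) = (-1)·(-3)·(-7)·(-9)/[(4)·(2)·(-2)·(-4)] = 189/64
L_3(0) = (-1)·(-3)·(-5)·(-9)/[(6)·(4)·(2)·(-2)] = -45/32
L_4(0) = (-1)·(-3)·(-5)·(-7)/[(8)·(6)·(4)·(2)] = 35/128
Sum: 4·(315/128) + (-6)·(-105/32) + (-312)·(189/64) + (-1586)·(-45/32) + (-4884)·(35/128) = 3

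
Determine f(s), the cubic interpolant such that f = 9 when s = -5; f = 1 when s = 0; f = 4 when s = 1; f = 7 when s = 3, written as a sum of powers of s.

Build the Lagrange basis polynomials:
L_0(s) = s(s - 1)(s - 3) / [-240] = -(1/240)s^3 + (1/60)s^2 - (1/80)s
L_1(s) = (s + 5)(s - 1)(s - 3) / [15] = (1/15)s^3 + (1/15)s^2 - (17/15)s + 1
L_2(s) = (s + 5)s(s - 3) / [-12] = -(1/12)s^3 - (1/6)s^2 + (5/4)s
L_3(s) = (s + 5)s(s - 1) / [48] = (1/48)s^3 + (1/12)s^2 - (5/48)s
f(s) = 9·L_0 + 1·L_1 + 4·L_2 + 7·L_3
  9·L_0(s) = -(3/80)s^3 + (3/20)s^2 - (9/80)s
  1·L_1(s) = (1/15)s^3 + (1/15)s^2 - (17/15)s + 1
  4·L_2(s) = -(1/3)s^3 - (2/3)s^2 + 5s
  7·L_3(s) = (7/48)s^3 + (7/12)s^2 - (35/48)s
Adding term by term: -(19/120)s^3 + (2/15)s^2 + (121/40)s + 1

f(s) = -(19/120)s^3 + (2/15)s^2 + (121/40)s + 1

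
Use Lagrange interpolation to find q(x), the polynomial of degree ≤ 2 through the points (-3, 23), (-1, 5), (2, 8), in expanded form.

Build the Lagrange basis polynomials:
L_0(x) = (x + 1)(x - 2) / [10] = (1/10)x^2 - (1/10)x - 1/5
L_1(x) = (x + 3)(x - 2) / [-6] = -(1/6)x^2 - (1/6)x + 1
L_2(x) = (x + 3)(x + 1) / [15] = (1/15)x^2 + (4/15)x + 1/5
q(x) = 23·L_0 + 5·L_1 + 8·L_2
  23·L_0(x) = (23/10)x^2 - (23/10)x - 23/5
  5·L_1(x) = -(5/6)x^2 - (5/6)x + 5
  8·L_2(x) = (8/15)x^2 + (32/15)x + 8/5
Adding term by term: 2x^2 - x + 2

q(x) = 2x^2 - x + 2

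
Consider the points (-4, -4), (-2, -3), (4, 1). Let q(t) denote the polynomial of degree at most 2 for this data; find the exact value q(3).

11/48

Using Newton's divided-difference form:
q[-4,-2] = (-3 - (-4)) / (-2 - (-4)) = 1/2
q[-2,4] = (1 - (-3)) / (4 - (-2)) = 2/3
q[-4,-2,4] = (2/3 - 1/2) / (4 - (-4)) = 1/48
q(3) = -4 + (1/2)·(7) + (1/48)·(7)·(5) = 11/48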